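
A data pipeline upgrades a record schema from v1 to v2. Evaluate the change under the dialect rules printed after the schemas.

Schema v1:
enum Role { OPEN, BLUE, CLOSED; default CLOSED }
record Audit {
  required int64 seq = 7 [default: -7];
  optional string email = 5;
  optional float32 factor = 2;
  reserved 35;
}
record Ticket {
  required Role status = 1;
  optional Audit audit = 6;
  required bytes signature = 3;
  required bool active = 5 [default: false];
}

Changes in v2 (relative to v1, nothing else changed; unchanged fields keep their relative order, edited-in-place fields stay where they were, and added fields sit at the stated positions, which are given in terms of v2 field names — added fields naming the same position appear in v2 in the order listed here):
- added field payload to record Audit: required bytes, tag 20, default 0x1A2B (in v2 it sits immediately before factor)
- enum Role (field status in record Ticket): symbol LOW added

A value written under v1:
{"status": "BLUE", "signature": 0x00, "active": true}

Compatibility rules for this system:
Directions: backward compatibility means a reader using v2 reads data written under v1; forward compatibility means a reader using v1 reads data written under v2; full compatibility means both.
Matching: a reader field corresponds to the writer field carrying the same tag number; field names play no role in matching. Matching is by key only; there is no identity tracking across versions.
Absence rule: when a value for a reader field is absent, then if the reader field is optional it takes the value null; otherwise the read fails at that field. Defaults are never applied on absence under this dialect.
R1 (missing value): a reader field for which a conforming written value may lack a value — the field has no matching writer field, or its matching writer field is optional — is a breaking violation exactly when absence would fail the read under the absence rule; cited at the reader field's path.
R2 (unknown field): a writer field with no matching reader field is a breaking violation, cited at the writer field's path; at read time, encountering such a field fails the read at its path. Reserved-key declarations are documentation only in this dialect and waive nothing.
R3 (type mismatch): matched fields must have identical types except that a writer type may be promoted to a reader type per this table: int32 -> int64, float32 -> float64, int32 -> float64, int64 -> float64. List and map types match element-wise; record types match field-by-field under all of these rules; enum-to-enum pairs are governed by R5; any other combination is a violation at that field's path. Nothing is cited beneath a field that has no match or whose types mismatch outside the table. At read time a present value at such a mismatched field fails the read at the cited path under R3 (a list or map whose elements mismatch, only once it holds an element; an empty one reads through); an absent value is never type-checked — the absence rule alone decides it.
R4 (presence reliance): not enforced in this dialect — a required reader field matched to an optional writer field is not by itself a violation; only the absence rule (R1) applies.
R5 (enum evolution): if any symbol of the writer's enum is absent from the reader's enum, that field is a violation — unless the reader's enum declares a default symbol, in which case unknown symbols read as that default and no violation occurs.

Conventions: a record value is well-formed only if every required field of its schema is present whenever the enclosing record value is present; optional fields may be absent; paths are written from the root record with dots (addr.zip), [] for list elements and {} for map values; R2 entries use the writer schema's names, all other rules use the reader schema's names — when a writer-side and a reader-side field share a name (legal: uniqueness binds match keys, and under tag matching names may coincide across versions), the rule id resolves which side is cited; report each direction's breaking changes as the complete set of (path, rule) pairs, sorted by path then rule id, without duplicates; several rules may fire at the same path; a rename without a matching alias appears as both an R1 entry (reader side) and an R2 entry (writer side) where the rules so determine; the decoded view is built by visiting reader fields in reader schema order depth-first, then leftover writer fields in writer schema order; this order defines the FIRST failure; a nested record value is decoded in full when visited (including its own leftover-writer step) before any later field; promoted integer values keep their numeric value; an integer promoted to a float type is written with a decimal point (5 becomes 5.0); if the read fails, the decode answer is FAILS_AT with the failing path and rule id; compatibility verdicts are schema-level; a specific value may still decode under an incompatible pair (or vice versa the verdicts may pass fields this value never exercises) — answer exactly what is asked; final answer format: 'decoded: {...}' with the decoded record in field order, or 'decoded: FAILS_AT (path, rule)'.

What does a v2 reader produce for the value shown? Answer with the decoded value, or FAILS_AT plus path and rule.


decoded: {"status": "BLUE", "audit": null, "signature": 0x00, "active": true}

in Ticket below, arrows point writer -> reader
migrating the Ticket value to v2:
  status := "BLUE"
  audit := null (not supplied -> null)
  signature := 0x00
  active := true
  => decoded: {"status": "BLUE", "audit": null, "signature": 0x00, "active": true}
remaining Ticket differences; none change what is asked:
  added field payload to record Audit: required bytes, tag 20, default 0x1A2B (in v2 it sits immediately before factor) -> schema-level compatibility only; this Ticket value's decode is unchanged
  enum Role (field status in record Ticket): symbol LOW added -> no rule fires on it and the decoded Ticket view is identical with or without it


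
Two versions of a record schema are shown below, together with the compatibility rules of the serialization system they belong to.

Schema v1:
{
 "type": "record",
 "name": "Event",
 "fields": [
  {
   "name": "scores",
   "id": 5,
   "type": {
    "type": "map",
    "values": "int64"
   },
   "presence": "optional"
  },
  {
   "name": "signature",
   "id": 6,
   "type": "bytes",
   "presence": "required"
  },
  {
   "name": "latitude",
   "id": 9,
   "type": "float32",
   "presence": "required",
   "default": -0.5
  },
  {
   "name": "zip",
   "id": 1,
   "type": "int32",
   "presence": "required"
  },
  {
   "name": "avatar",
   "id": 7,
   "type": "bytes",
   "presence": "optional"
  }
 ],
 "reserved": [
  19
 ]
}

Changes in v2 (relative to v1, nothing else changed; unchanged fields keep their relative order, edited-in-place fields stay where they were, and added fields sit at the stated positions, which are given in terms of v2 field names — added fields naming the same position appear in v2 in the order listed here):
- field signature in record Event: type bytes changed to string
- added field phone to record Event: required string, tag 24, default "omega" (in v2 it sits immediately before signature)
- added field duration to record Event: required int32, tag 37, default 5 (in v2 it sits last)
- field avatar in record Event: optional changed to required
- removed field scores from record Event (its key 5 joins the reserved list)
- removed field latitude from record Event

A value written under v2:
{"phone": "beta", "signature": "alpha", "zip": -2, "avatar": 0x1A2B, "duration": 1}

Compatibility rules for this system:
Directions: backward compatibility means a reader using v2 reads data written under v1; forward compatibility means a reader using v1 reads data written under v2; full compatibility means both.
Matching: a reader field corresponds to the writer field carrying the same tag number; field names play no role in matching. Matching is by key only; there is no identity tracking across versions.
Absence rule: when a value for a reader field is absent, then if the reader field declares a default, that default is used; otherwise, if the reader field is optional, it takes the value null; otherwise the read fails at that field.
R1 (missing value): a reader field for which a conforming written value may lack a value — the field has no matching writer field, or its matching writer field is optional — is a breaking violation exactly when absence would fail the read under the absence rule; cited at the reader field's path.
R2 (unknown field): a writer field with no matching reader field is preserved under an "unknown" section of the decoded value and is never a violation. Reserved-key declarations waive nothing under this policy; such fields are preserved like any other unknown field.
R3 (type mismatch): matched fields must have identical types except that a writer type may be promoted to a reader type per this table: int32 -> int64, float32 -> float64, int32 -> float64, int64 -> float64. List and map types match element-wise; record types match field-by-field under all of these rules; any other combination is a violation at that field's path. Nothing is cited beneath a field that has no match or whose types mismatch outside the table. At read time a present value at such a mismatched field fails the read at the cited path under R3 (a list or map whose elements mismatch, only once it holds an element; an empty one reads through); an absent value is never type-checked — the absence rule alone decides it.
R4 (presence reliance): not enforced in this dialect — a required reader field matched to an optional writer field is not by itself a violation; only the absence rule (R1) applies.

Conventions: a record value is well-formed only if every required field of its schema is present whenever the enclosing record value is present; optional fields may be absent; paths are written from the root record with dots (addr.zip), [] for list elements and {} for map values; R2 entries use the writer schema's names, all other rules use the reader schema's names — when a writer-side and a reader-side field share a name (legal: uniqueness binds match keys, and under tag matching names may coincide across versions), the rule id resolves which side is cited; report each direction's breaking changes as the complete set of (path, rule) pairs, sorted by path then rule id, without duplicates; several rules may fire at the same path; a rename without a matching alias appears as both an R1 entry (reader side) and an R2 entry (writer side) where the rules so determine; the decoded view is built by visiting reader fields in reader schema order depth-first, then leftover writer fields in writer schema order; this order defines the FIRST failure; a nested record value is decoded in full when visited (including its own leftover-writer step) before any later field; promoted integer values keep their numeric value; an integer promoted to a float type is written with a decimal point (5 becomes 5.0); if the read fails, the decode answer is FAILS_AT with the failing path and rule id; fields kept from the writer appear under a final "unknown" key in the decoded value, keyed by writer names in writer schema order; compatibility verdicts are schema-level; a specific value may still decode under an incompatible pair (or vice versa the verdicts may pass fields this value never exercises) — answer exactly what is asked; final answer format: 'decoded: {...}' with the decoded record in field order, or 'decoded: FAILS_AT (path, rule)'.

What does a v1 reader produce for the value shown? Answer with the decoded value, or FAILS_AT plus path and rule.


in Event below, arrows point writer -> reader
migrating the Event value to v1:
  scores := null (absent, optional -> null)
  read fails at signature under R3
  => FAILS_AT (signature, R3)
ruling out the remaining Event differences:
  added field duration to record Event: required int32, tag 37, default 5 (in v2 it sits last) -> fires no rule on Event under this dialect and leaves the result unchanged
  added field phone to record Event: required string, tag 24, default "omega" (in v2 it sits immediately before signature) -> fires no rule on Event under this dialect and leaves the result unchanged
  field avatar in record Event: optional changed to required -> changes Event's schema-level verdicts only — the decode of this value is the same
  removed field scores from record Event (its key 5 joins the reserved list) -> fires no rule on Event under this dialect and leaves the result unchanged
  removed field latitude from record Event -> fires no rule on Event under this dialect and leaves the result unchanged

decoded: FAILS_AT (signature, R3)


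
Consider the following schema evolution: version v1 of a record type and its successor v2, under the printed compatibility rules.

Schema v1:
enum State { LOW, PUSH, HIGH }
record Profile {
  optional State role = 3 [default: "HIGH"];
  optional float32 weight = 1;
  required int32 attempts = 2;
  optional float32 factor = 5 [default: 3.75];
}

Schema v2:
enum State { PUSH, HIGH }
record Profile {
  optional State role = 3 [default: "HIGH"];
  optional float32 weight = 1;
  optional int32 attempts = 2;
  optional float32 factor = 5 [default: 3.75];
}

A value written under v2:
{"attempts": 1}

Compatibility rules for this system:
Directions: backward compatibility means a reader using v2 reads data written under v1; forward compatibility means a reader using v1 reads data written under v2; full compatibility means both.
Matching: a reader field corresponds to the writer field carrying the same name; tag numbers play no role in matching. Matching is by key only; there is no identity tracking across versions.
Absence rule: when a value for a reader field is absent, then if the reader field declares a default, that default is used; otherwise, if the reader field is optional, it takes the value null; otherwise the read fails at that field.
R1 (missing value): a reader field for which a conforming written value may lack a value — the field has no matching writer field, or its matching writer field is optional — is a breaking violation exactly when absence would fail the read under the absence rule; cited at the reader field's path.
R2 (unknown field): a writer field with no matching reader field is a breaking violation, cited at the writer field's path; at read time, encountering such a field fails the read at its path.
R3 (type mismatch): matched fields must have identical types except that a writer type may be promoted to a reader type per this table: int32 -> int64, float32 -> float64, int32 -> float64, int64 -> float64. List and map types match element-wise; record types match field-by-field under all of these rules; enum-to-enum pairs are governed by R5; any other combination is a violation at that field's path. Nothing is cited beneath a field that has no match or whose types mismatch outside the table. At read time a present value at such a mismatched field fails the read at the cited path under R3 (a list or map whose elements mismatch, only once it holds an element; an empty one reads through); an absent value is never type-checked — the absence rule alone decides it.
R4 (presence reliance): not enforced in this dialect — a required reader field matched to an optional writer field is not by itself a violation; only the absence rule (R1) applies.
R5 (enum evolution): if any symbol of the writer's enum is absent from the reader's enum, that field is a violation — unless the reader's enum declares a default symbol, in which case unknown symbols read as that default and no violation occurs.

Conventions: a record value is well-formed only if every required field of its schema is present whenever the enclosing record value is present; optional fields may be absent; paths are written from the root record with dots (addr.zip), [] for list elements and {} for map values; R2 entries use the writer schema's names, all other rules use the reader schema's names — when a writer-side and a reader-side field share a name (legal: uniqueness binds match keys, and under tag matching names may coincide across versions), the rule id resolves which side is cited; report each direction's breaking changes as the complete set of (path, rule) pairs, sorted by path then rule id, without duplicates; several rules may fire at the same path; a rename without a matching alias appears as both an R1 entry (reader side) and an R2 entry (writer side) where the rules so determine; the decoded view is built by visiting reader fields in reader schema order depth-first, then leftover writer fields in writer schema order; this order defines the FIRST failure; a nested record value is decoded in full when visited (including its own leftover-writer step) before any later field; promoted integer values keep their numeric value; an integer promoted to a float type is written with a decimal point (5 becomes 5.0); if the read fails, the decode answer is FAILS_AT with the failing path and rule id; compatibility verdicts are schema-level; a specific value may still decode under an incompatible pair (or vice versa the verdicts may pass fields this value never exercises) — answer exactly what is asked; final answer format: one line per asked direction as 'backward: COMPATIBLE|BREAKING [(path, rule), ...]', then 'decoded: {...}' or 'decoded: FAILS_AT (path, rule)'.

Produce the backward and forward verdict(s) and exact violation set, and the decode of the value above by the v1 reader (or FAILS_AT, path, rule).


arrows below run writer -> reader for Profile
checking backward for Profile: reader v2 against writer v1:
  role: paired with writer role (State -> State; writer optional)
  weight: paired with writer weight (float32 -> float32; writer optional)
  attempts: paired with writer attempts (int32 -> int32; writer required)
  factor: paired with writer factor (float32 -> float32; writer optional)
  violation R5 at role
  => backward verdict for Profile: BREAKING, 1 violation(s)
checking forward for Profile: reader v1 against writer v2:
  role: paired with writer role (State -> State; writer optional)
  weight: paired with writer weight (float32 -> float32; writer optional)
  attempts: paired with writer attempts (int32 -> int32; writer optional)
  factor: paired with writer factor (float32 -> float32; writer optional)
  violation R1 at attempts
  => forward verdict for Profile: BREAKING, 1 violation(s)
migrating the Profile value to v1:
  role := "HIGH" (absent -> default)
  weight := null (absent, optional -> null)
  attempts := 1
  factor := 3.75 (absent -> default)
  => decoded: {"role": "HIGH", "weight": null, "attempts": 1, "factor": 3.75}

backward: BREAKING [(role, R5)]; forward: BREAKING [(attempts, R1)]; decoded: {"role": "HIGH", "weight": null, "attempts": 1, "factor": 3.75}


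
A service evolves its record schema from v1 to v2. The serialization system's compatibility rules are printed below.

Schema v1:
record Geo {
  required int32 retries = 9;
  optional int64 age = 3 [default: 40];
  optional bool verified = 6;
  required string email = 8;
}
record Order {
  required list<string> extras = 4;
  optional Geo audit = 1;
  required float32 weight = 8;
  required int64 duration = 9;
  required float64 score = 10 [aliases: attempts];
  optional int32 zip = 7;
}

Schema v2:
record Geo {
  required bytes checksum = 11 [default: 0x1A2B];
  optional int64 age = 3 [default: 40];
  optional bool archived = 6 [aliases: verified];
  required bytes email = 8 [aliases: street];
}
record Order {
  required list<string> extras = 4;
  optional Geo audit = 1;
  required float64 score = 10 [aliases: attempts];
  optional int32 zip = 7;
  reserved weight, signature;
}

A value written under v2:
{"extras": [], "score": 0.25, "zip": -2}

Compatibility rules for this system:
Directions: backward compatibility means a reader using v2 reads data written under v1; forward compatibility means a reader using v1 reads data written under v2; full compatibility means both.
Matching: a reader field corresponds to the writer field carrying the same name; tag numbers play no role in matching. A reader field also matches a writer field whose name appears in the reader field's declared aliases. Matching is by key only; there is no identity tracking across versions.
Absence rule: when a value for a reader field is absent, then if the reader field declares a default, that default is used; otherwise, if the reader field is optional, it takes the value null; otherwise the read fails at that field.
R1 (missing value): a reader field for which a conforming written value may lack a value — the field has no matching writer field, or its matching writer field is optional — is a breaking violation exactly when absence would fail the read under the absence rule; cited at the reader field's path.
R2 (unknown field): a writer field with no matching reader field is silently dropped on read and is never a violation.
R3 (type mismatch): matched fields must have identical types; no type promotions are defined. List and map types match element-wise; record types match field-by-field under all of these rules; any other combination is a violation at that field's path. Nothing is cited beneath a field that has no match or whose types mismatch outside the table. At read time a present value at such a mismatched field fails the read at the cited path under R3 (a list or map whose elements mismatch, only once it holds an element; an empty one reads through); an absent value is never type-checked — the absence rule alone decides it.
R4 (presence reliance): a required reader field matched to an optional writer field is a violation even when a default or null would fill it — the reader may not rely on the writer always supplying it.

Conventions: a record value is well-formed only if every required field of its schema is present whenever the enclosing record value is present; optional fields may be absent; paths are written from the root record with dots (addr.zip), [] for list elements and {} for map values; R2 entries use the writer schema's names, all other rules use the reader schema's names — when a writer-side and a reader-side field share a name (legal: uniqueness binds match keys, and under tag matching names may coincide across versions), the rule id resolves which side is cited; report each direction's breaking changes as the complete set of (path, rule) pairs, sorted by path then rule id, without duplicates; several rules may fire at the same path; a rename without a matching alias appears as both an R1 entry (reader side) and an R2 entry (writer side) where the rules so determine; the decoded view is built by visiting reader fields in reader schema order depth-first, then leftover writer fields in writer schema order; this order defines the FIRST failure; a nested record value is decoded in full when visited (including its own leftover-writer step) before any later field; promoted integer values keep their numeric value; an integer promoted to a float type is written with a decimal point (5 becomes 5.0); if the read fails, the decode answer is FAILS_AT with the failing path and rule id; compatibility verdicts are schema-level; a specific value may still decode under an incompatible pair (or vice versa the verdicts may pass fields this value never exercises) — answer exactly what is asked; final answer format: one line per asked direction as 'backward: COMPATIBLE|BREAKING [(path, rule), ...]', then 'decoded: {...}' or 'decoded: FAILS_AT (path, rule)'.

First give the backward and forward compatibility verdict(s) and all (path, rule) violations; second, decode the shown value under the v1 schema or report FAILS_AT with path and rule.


the writer's type comes first in each Order pair
backward on Order — v2 reading data written by v1:
  list<string> -> list<string>, writer required: extras aligns to extras
  Geo -> Geo, writer optional: audit aligns to audit
  float64 -> float64, writer required: score aligns to score
  int32 -> int32, writer optional: zip aligns to zip
  writer weight: unknown to reader
  writer duration: unknown to reader
  audit.checksum: no writer-side match
  int64 -> int64, writer optional: audit.age aligns to audit.age
  bool -> bool, writer optional: audit.archived aligns to audit.verified
  string -> bytes, writer required: audit.email aligns to audit.email
  writer audit.retries: unknown to reader
  rule R3 violated at audit.email
  => backward: BREAKING (1)
forward on Order — v1 reading data written by v2:
  list<string> -> list<string>, writer required: extras aligns to extras
  Geo -> Geo, writer optional: audit aligns to audit
  weight: no writer-side match
  duration: no writer-side match
  float64 -> float64, writer required: score aligns to score
  int32 -> int32, writer optional: zip aligns to zip
  audit.retries: no writer-side match
  int64 -> int64, writer optional: audit.age aligns to audit.age
  audit.verified: no writer-side match
  bytes -> string, writer required: audit.email aligns to audit.email
  writer audit.checksum: unknown to reader
  writer audit.archived: unknown to reader
  rule R3 violated at audit.email
  rule R1 violated at audit.retries
  rule R1 violated at duration
  rule R1 violated at weight
  => forward: BREAKING (4)
migrating the Order value to v1:
  extras := []
  audit := null (not supplied -> null)
  read fails at weight under R1 (no fill)
  => FAILS_AT (weight, R1)

backward: BREAKING [(audit.email, R3)]; forward: BREAKING [(audit.email, R3), (audit.retries, R1), (duration, R1), (weight, R1)]; decoded: FAILS_AT (weight, R1)


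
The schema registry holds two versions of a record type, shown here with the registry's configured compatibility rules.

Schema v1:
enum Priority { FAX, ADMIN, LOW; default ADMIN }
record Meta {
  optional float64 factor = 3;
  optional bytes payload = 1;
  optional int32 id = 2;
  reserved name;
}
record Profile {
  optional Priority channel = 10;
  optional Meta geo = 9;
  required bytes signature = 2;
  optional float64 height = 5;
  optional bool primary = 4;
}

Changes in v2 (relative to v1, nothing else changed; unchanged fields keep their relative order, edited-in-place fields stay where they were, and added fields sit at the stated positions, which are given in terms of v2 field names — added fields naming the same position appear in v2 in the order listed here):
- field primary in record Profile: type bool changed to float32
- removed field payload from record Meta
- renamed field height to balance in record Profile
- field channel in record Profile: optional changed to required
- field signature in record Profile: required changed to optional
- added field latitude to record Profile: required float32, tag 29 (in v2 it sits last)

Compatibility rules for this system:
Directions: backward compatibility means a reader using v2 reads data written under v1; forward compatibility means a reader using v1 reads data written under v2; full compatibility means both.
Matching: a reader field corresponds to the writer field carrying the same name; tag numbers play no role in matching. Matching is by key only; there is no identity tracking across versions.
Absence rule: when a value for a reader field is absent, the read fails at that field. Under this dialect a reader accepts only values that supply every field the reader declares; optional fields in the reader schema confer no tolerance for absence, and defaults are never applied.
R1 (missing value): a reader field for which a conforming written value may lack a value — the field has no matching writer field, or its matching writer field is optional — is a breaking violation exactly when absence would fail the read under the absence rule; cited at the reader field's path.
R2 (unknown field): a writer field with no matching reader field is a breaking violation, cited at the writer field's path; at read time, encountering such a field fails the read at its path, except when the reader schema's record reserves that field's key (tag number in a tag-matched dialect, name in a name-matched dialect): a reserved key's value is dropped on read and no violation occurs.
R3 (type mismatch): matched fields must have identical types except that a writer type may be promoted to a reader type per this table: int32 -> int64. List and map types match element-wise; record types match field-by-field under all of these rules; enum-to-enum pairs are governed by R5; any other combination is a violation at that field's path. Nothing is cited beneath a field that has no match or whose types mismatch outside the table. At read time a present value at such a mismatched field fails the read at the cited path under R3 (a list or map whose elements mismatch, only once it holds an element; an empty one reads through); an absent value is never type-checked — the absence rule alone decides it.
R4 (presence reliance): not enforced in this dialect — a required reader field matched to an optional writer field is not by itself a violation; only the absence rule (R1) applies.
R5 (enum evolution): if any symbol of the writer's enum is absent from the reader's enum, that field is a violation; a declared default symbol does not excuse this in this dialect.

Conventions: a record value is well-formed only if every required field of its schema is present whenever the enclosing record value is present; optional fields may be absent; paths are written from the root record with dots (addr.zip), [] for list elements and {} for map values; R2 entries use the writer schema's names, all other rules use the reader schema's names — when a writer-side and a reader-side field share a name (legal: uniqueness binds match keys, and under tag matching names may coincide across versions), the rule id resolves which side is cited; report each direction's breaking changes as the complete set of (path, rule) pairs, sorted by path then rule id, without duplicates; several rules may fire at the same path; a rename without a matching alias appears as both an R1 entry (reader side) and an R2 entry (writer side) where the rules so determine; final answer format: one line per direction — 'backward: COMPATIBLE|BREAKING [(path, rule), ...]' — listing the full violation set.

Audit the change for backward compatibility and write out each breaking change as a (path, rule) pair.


backward: BREAKING [(balance, R1), (channel, R1), (geo, R1), (geo.factor, R1), (geo.id, R1), (geo.payload, R2), (height, R2), (latitude, R1), (primary, R1), (primary, R3)]

arrows below run writer -> reader for Profile
backward analysis of Profile with v2 as reader and v1 as writer:
  channel: Priority -> Priority, writer optional; from channel
  geo: Meta -> Meta, writer optional; from geo
  signature: bytes -> bytes, writer required; from signature
  balance: no writer match
  primary: bool -> float32, writer optional; from primary
  latitude: no writer match
  writer field height has no reader counterpart
  geo.factor: float64 -> float64, writer optional; from geo.factor
  geo.id: int32 -> int32, writer optional; from geo.id
  writer field geo.payload has no reader counterpart
  breaking: (balance, R1)
  breaking: (channel, R1)
  breaking: (geo, R1)
  breaking: (geo.factor, R1)
  breaking: (geo.id, R1)
  breaking: (geo.payload, R2)
  breaking: (height, R2)
  breaking: (latitude, R1)
  breaking: (primary, R1)
  breaking: (primary, R3)
  => 10 violation(s): backward is BREAKING for Profile
diffs on Profile not affecting the asked answer:
  field channel in record Profile: optional changed to required -> fires only in the forward direction of Profile, which is not asked here
  field signature in record Profile: required changed to optional -> fires only in the forward direction of Profile, which is not asked here


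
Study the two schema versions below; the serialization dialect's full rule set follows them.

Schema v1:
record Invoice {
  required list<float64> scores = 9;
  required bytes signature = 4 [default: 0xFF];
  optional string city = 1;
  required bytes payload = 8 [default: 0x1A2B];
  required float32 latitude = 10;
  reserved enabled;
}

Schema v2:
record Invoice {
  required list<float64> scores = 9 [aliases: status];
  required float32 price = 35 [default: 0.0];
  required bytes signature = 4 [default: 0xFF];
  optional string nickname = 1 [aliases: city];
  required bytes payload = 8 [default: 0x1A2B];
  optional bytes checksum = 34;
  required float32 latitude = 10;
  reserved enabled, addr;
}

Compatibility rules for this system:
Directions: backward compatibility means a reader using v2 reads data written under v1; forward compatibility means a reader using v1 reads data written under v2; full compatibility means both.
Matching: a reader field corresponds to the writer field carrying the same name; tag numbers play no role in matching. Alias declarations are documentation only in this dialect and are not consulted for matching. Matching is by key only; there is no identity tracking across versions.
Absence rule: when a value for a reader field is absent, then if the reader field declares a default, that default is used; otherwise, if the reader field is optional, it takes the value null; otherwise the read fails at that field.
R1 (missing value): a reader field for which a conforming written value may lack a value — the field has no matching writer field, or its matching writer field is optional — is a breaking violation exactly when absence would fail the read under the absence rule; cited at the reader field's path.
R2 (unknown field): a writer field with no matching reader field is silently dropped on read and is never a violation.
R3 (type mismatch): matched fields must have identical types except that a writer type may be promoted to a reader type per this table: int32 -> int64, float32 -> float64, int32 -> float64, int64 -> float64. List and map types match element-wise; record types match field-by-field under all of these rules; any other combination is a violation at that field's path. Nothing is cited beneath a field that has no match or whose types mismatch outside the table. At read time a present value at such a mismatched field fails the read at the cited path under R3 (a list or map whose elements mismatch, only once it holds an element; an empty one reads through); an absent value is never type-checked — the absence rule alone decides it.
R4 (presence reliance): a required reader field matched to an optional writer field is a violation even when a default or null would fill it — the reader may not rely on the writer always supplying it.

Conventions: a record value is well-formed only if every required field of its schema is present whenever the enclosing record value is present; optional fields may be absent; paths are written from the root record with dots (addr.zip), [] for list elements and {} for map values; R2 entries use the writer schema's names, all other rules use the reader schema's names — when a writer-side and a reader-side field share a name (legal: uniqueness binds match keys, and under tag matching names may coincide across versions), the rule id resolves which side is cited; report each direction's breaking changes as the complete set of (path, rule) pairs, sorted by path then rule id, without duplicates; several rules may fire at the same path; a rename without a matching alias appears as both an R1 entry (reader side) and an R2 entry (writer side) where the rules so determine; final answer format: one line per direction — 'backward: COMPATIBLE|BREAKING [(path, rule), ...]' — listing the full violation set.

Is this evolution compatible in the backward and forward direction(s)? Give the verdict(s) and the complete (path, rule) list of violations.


arrows below run writer -> reader for Invoice
backward analysis of Invoice with v2 as reader and v1 as writer:
  scores: paired with writer scores (list<float64> -> list<float64>; writer required)
  price has no writer counterpart
  signature: paired with writer signature (bytes -> bytes; writer required)
  nickname has no writer counterpart
  payload: paired with writer payload (bytes -> bytes; writer required)
  checksum has no writer counterpart
  latitude: paired with writer latitude (float32 -> float32; writer required)
  writer field city has no reader counterpart
  => no violations; backward on Invoice: COMPATIBLE
forward analysis of Invoice with v1 as reader and v2 as writer:
  scores: paired with writer scores (list<float64> -> list<float64>; writer required)
  signature: paired with writer signature (bytes -> bytes; writer required)
  city has no writer counterpart
  payload: paired with writer payload (bytes -> bytes; writer required)
  latitude: paired with writer latitude (float32 -> float32; writer required)
  writer field price has no reader counterpart
  writer field nickname has no reader counterpart
  writer field checksum has no reader counterpart
  => no violations; forward on Invoice: COMPATIBLE

backward: COMPATIBLE []; forward: COMPATIBLE []


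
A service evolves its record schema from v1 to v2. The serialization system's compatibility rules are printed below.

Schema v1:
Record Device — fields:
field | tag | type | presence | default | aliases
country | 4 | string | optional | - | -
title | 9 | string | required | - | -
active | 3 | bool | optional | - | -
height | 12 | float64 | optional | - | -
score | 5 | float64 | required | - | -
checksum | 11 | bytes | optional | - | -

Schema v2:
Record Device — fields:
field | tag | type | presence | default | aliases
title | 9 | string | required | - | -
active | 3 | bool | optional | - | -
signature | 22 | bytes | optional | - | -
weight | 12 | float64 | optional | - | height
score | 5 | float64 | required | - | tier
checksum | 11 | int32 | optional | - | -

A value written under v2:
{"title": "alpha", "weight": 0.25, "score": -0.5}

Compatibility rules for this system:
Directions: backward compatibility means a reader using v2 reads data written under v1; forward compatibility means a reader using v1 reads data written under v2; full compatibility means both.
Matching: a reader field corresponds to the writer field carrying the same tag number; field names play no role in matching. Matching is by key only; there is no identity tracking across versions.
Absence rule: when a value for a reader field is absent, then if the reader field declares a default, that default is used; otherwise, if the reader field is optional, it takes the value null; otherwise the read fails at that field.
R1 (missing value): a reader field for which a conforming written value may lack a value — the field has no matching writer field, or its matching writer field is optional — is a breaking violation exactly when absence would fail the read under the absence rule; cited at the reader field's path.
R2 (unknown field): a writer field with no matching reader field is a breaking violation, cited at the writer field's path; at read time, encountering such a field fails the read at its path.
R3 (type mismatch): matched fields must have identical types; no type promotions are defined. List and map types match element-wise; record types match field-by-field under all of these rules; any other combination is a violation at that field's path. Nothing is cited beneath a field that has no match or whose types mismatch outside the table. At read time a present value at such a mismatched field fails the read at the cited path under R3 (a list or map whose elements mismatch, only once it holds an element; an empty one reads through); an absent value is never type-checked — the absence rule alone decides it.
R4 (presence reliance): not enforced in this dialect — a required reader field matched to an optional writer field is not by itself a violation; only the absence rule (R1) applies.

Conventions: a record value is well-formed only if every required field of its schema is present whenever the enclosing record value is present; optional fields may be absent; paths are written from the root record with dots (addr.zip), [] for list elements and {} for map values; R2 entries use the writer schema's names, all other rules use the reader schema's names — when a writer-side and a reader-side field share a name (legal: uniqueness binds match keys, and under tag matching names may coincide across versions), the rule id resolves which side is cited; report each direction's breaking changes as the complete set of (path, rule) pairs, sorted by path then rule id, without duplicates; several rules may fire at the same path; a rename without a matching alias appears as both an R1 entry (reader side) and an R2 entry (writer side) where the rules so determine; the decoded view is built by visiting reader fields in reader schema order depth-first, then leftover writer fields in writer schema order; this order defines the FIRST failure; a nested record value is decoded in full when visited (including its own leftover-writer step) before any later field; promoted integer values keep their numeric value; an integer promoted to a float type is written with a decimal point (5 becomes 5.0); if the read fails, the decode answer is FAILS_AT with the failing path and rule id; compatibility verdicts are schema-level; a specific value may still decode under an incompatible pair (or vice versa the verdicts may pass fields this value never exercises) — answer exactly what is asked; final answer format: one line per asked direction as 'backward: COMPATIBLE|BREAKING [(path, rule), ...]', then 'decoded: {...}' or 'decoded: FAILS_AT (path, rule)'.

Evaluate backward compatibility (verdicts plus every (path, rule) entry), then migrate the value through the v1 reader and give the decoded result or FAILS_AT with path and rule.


backward: BREAKING [(checksum, R3), (country, R2)]; decoded: {"country": null, "title": "alpha", "active": null, "height": 0.25, "score": -0.5, "checksum": null}

the writer's type comes first in each Device pair
backward on Device — v2 reading data written by v1:
  title: paired with writer title (string -> string; writer required)
  active: paired with writer active (bool -> bool; writer optional)
  signature: no writer-side match
  weight: paired with writer height (float64 -> float64; writer optional)
  score: paired with writer score (float64 -> float64; writer required)
  checksum: paired with writer checksum (bytes -> int32; writer optional)
  writer country: unknown to reader
  R3 fires at checksum
  R2 fires at country
  => backward verdict for Device: BREAKING, 2 violation(s)
decode walk for Device under reader schema v1:
  country := null (not supplied -> null)
  title := "alpha"
  active := null (not supplied -> null)
  height := 0.25 (from writer weight)
  score := -0.5
  checksum := null (not supplied -> null)
  => decoded: {"country": null, "title": "alpha", "active": null, "height": 0.25, "score": -0.5, "checksum": null}
ruling out the remaining Device differences:
  renamed field height to weight in record Device (alias height declared on the renamed field) -> fires no rule on Device, leaving the asked answer as it is
  added field signature to record Device: optional bytes, tag 22 (in v2 it sits immediately before weight) -> affects forward compatibility only, which is not asked
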